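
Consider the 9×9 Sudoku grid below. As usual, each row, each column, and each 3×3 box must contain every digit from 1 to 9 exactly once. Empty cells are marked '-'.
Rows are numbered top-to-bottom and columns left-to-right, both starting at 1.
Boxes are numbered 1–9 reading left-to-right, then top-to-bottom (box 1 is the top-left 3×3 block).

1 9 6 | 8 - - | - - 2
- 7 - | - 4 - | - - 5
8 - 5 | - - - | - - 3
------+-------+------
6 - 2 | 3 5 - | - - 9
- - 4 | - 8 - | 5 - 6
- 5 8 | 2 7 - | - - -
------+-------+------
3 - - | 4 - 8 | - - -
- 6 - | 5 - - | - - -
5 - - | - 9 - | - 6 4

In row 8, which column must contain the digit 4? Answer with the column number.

1

Consider where 4 can go in row 8.
r8c3 is out (column 3 already has a 4). r8c5 is out (column 5 already has a 4). r8c6 is out (box 8 already has a 4). r8c7 is out (box 9 already has a 4). The remaining empty cells in row 8 are similarly blocked.
So the only cell in row 8 that can hold 4 is r8c1.
That is column 1.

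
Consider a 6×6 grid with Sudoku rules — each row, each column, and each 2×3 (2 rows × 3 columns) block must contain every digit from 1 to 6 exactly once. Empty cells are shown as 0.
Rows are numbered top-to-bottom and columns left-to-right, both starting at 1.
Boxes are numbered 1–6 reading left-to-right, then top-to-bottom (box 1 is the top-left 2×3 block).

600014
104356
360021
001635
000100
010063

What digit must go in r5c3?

6

Cell r5c3 itself could take any of {2, 3, 5, 6} by direct elimination.
Consider where 6 can go in box 5.
r5c1 is out (column 1 already has a 6).
r5c2 is out (column 2 already has a 6).
r6c1 is out (row 6 already has a 6).
r6c3 is out (row 6 already has a 6).
So the only cell in box 5 that can hold 6 is r5c3.
Therefore r5c3 = 6.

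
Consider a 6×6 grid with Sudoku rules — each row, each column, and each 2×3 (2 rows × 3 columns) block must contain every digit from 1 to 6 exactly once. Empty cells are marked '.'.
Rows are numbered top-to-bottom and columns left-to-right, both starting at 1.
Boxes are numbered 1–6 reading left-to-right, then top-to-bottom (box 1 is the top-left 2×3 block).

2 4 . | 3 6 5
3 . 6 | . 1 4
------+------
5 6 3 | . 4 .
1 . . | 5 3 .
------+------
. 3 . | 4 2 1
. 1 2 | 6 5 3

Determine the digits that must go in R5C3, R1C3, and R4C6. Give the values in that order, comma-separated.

For R5C3:
  Row 5 already contains {1, 2, 3, 4}.
  Column 3 already contains {2, 3, 6}.
  Its 2×3 block (box 5) already contains {1, 2, 3}.
  The only value from 1–6 not eliminated is 5, so R5C3 = 5.
For R1C3:
  Row 1 already contains {2, 3, 4, 5, 6}.
  Column 3 already contains {2, 3, 6}.
  Its 2×3 block (box 1) already contains {2, 3, 4, 6}.
  The only value from 1–6 not eliminated is 1, so R1C3 = 1.
For R4C6:
  Consider where 6 can go in box 4.
  R3C4 is out (row 3 already has a 6).
  R3C6 is out (row 3 already has a 6).
  So the only cell in box 4 that can hold 6 is R4C6.
  So R4C6 = 6.

5,1,6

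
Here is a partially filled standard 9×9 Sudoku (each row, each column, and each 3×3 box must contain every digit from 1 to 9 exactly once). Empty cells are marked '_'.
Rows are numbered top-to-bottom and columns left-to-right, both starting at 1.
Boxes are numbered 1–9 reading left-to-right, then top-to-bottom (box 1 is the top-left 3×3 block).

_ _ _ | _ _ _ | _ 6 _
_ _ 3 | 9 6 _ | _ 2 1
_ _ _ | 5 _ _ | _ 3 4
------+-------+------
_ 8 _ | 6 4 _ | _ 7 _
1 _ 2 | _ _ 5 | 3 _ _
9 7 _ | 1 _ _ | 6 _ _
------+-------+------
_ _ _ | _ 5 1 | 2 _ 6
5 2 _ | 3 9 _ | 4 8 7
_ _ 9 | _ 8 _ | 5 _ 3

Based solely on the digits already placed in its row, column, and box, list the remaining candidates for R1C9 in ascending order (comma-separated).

5,8,9

Row 1 already contains {6}.
Column 9 already contains {1, 3, 4, 6, 7}.
Its 3×3 block (box 3) already contains {1, 2, 3, 4, 6}.
Removing those from 1–9 leaves {5, 8, 9} as the candidates for R1C9.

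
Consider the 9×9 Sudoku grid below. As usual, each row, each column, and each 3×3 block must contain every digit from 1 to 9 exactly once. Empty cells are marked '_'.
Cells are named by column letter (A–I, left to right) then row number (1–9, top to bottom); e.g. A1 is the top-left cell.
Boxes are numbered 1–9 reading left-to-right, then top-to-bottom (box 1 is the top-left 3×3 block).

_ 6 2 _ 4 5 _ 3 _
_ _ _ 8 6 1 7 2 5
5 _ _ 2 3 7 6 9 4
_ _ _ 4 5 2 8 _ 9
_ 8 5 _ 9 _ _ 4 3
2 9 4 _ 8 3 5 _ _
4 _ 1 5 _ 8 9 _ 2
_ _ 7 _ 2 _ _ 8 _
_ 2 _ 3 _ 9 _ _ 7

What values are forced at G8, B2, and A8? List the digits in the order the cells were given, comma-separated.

For G8:
  Consider where 3 can go in box 9.
  H7 is out (column H already has a 3).
  I8 is out (column I already has a 3).
  G9 is out (row 9 already has a 3).
  H9 is out (row 9 already has a 3).
  So the only cell in box 9 that can hold 3 is G8.
  So G8 = 3.
For B2:
  Consider where 4 can go in column B.
  B3 is out (row 3 already has a 4).
  B4 is out (row 4 already has a 4).
  B7 is out (row 7 already has a 4).
  B8 is out (box 7 already has a 4).
  So the only cell in column B that can hold 4 is B2.
  So B2 = 4.
For A8:
  Consider where 9 can go in box 7.
  B7 is out (row 7 already has a 9).
  B8 is out (column B already has a 9).
  A9 is out (row 9 already has a 9).
  C9 is out (row 9 already has a 9).
  So the only cell in box 7 that can hold 9 is A8.
  So A8 = 9.

3,4,9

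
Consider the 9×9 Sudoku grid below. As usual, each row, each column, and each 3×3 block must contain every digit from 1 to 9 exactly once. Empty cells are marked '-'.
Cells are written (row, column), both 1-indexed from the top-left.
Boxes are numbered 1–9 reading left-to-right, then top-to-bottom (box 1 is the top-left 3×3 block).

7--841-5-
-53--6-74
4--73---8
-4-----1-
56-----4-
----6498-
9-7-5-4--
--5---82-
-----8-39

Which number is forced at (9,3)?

4

Cell (9,3) itself could take any of {1, 2, 4, 6} by direct elimination.
Consider where 4 can go in box 7.
(7,2) is out (row 7 already has a 4).
(8,1) is out (column 1 already has a 4).
(8,2) is out (column 2 already has a 4).
(9,1) is out (column 1 already has a 4).
(9,2) is out (column 2 already has a 4).
So the only cell in box 7 that can hold 4 is (9,3).
Therefore (9,3) = 4.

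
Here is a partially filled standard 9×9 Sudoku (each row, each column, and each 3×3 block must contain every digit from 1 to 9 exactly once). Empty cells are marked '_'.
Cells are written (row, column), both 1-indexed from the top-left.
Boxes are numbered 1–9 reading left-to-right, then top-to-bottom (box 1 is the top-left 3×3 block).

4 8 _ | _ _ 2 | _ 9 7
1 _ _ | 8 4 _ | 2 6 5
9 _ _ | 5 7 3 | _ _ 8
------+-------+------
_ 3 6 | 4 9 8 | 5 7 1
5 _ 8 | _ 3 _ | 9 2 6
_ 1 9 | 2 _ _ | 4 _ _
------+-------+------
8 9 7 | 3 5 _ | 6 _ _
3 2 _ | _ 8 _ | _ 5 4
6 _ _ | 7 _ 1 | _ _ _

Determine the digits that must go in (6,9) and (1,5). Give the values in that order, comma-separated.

For (6,9):
  Row 6 already contains {1, 2, 4, 9}.
  Column 9 already contains {1, 4, 5, 6, 7, 8}.
  Its 3×3 block (box 6) already contains {1, 2, 4, 5, 6, 7, 9}.
  The only value from 1–9 not eliminated is 3, so (6,9) = 3.
For (1,5):
  Consider where 1 can go in column 5.
  (6,5) is out (row 6 already has a 1).
  (9,5) is out (row 9 already has a 1).
  So the only cell in column 5 that can hold 1 is (1,5).
  So (1,5) = 1.

3,1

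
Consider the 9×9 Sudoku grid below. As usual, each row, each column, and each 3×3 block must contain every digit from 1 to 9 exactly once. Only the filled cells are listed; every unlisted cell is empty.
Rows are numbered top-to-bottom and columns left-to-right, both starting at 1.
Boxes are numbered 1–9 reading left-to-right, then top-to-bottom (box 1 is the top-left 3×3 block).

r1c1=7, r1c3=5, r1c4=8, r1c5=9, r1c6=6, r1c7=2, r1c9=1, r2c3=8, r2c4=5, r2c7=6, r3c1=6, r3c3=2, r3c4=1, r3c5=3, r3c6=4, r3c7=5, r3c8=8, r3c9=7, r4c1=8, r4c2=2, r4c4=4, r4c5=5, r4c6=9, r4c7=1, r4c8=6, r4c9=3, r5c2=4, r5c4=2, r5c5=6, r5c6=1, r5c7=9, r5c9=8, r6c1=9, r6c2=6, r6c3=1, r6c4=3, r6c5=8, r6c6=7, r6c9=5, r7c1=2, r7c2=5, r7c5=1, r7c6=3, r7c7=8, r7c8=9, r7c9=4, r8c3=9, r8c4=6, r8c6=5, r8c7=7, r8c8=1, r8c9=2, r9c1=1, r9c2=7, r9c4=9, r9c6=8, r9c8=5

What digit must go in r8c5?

Row 8 already contains {1, 2, 5, 6, 7, 9}.
Column 5 already contains {1, 3, 5, 6, 8, 9}.
Its 3×3 block (box 8) already contains {1, 3, 5, 6, 8, 9}.
The only value from 1–9 not eliminated is 4, so r8c5 = 4.

4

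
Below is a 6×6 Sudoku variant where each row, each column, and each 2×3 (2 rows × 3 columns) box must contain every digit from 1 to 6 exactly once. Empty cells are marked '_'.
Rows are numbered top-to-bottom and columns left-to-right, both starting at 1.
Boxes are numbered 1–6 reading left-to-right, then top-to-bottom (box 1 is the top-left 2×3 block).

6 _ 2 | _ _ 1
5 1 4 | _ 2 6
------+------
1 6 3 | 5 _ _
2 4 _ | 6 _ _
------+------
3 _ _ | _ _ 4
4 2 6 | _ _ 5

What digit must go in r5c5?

Cell r5c5 itself could take any of {1, 6} by direct elimination.
Consider where 6 can go in row 5.
r5c2 is out (column 2 already has a 6).
r5c3 is out (column 3 already has a 6).
r5c4 is out (column 4 already has a 6).
So the only cell in row 5 that can hold 6 is r5c5.
Therefore r5c5 = 6.

6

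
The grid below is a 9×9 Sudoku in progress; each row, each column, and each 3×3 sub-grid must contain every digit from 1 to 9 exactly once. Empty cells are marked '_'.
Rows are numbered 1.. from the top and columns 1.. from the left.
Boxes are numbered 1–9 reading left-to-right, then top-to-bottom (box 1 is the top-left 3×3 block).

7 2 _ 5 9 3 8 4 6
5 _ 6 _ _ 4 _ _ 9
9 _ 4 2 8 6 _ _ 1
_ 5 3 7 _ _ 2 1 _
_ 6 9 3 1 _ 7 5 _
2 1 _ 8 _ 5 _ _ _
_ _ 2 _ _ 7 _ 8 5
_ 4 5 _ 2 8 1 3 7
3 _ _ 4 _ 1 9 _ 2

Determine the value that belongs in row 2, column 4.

Row 2 already contains {4, 5, 6, 9}.
Column 4 already contains {2, 3, 4, 5, 7, 8}.
Its 3×3 block (box 2) already contains {2, 3, 4, 5, 6, 8, 9}.
The only value from 1–9 not eliminated is 1, so row 2, column 4 = 1.

1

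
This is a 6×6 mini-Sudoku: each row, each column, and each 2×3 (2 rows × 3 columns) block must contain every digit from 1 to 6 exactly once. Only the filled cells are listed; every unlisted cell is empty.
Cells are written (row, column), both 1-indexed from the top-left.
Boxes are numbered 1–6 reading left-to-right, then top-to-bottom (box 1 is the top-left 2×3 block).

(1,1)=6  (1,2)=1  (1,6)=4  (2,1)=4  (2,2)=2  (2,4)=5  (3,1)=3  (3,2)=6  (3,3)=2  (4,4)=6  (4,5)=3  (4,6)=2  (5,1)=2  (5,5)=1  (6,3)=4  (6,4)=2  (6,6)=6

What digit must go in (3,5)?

Cell (3,5) itself could take any of {4, 5} by direct elimination.
Consider where 4 can go in column 5.
(1,5) is out (row 1 already has a 4).
(2,5) is out (row 2 already has a 4).
(6,5) is out (row 6 already has a 4).
So the only cell in column 5 that can hold 4 is (3,5).
Therefore (3,5) = 4.

4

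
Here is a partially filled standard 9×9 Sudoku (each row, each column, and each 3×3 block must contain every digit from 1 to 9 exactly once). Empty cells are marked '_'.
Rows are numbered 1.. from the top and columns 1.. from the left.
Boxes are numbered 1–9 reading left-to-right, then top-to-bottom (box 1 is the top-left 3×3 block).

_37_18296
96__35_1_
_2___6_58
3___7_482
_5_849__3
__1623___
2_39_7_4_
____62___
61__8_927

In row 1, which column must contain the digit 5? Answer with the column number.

1

Consider where 5 can go in row 1.
row 1, column 4 is out (box 2 already has a 5).
So the only cell in row 1 that can hold 5 is row 1, column 1.
That is column 1.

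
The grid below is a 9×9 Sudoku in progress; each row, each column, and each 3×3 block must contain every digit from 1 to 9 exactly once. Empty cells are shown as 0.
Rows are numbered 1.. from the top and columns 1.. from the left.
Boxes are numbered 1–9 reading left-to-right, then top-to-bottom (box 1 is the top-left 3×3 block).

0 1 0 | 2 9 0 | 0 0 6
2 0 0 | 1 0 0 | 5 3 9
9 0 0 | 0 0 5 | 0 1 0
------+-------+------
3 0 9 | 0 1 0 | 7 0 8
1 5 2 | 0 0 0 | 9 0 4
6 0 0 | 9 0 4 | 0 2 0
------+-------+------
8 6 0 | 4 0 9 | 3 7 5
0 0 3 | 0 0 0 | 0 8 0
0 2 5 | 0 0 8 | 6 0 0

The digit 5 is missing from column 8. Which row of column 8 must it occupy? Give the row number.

4

Consider where 5 can go in column 8.
row 1, column 8 is out (box 3 already has a 5).
row 5, column 8 is out (row 5 already has a 5).
row 9, column 8 is out (row 9 already has a 5).
So the only cell in column 8 that can hold 5 is row 4, column 8.
That is row 4.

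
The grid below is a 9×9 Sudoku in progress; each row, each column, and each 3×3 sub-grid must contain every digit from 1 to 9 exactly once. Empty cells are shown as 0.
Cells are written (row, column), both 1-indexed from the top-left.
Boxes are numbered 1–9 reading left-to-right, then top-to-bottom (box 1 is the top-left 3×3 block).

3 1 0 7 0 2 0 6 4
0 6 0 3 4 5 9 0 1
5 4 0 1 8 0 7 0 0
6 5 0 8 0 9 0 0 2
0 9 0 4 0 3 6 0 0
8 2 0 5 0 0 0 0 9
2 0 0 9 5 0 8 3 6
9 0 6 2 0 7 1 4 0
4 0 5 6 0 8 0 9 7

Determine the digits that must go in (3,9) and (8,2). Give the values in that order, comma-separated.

3,8

For (3,9):
  Row 3 already contains {1, 4, 5, 7, 8}.
  Column 9 already contains {1, 2, 4, 6, 7, 9}.
  Its 3×3 block (box 3) already contains {1, 4, 6, 7, 9}.
  The only value from 1–9 not eliminated is 3, so (3,9) = 3.
For (8,2):
  Consider where 8 can go in row 8.
  (8,5) is out (column 5 already has a 8).
  (8,9) is out (box 9 already has a 8).
  So the only cell in row 8 that can hold 8 is (8,2).
  So (8,2) = 8.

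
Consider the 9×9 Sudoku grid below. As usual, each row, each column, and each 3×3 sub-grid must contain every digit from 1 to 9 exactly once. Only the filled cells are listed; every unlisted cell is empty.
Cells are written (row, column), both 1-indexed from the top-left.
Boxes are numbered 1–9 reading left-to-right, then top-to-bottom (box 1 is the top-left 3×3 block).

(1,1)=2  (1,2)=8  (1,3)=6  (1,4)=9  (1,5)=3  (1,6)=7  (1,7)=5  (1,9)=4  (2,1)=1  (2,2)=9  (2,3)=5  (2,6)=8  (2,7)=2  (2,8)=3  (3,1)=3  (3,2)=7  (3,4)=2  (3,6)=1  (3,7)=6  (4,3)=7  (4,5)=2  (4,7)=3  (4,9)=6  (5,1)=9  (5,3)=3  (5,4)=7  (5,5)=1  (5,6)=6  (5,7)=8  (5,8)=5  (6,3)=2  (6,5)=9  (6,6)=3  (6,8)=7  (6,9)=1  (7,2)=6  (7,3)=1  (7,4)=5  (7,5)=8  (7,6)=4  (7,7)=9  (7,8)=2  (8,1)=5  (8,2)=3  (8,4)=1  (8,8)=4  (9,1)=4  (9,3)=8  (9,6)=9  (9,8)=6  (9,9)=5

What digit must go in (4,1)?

Row 4 already contains {2, 3, 6, 7}.
Column 1 already contains {1, 2, 3, 4, 5, 9}.
Its 3×3 block (box 4) already contains {2, 3, 7, 9}.
The only value from 1–9 not eliminated is 8, so (4,1) = 8.

8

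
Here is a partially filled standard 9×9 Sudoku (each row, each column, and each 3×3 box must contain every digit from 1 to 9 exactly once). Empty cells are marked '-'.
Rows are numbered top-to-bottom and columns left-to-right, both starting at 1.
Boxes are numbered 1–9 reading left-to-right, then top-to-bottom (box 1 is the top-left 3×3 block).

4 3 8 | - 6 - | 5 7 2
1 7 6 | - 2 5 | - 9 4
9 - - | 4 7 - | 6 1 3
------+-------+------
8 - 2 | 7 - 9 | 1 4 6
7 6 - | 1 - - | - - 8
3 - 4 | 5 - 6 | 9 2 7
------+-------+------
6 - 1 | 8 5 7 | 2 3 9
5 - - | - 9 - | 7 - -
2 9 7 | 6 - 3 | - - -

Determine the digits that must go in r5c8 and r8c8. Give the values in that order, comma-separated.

For r5c8:
  Row 5 already contains {1, 6, 7, 8}.
  Column 8 already contains {1, 2, 3, 4, 7, 9}.
  Its 3×3 block (box 6) already contains {1, 2, 4, 6, 7, 8, 9}.
  The only value from 1–9 not eliminated is 5, so r5c8 = 5.
For r8c8:
  Consider where 6 can go in box 9.
  r8c9 is out (column 9 already has a 6).
  r9c7 is out (row 9 already has a 6).
  r9c8 is out (row 9 already has a 6).
  r9c9 is out (row 9 already has a 6).
  So the only cell in box 9 that can hold 6 is r8c8.
  So r8c8 = 6.

5,6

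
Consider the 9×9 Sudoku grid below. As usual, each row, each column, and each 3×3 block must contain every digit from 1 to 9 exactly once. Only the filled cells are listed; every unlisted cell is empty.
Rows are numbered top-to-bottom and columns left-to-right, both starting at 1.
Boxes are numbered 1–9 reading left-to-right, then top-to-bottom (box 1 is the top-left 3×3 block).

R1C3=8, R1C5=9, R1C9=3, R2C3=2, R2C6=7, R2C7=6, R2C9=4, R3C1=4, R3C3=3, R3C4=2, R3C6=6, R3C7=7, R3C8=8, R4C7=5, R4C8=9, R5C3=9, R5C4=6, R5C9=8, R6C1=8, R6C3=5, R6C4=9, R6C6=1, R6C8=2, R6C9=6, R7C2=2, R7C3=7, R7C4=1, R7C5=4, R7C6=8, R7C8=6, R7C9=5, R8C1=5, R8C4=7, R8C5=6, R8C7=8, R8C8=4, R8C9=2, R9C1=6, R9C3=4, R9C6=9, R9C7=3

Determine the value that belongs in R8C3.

Row 8 already contains {2, 4, 5, 6, 7, 8}.
Column 3 already contains {2, 3, 4, 5, 7, 8, 9}.
Its 3×3 block (box 7) already contains {2, 4, 5, 6, 7}.
The only value from 1–9 not eliminated is 1, so R8C3 = 1.

1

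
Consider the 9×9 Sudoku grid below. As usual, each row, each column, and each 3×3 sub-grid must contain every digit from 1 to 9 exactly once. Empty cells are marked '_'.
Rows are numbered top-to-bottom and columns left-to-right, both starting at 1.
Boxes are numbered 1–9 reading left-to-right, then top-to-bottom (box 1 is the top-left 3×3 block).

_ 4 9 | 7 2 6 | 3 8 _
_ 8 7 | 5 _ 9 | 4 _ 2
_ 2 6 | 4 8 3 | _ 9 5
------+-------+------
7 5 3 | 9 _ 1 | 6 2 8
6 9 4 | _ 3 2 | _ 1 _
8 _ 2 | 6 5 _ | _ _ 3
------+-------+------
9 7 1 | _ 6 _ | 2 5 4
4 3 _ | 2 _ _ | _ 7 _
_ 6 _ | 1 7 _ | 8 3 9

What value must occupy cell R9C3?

Row 9 already contains {1, 3, 6, 7, 8, 9}.
Column 3 already contains {1, 2, 3, 4, 6, 7, 9}.
Its 3×3 block (box 7) already contains {1, 3, 4, 6, 7, 9}.
The only value from 1–9 not eliminated is 5, so R9C3 = 5.

5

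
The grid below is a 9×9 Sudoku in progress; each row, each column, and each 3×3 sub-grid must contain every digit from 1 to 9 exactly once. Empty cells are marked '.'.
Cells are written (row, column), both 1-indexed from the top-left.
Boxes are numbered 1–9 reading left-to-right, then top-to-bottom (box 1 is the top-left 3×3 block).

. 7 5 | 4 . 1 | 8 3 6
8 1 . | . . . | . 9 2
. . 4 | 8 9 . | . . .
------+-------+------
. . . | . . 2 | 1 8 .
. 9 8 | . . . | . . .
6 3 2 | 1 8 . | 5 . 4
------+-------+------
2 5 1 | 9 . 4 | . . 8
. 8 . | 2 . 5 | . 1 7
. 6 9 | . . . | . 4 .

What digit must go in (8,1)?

Cell (8,1) itself could take any of {3, 4} by direct elimination.
Consider where 4 can go in box 7.
(8,3) is out (column 3 already has a 4).
(9,1) is out (row 9 already has a 4).
So the only cell in box 7 that can hold 4 is (8,1).
Therefore (8,1) = 4.

4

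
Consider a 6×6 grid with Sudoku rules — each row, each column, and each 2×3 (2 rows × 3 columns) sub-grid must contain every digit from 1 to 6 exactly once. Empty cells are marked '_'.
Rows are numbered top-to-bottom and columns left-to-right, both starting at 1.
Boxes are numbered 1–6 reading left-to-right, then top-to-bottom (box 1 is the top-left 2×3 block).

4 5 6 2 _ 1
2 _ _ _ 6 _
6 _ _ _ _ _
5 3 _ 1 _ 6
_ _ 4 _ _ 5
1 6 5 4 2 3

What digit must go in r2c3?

3

Cell r2c3 itself could take any of {1, 3} by direct elimination.
Consider where 3 can go in box 1.
r2c2 is out (column 2 already has a 3).
So the only cell in box 1 that can hold 3 is r2c3.
Therefore r2c3 = 3.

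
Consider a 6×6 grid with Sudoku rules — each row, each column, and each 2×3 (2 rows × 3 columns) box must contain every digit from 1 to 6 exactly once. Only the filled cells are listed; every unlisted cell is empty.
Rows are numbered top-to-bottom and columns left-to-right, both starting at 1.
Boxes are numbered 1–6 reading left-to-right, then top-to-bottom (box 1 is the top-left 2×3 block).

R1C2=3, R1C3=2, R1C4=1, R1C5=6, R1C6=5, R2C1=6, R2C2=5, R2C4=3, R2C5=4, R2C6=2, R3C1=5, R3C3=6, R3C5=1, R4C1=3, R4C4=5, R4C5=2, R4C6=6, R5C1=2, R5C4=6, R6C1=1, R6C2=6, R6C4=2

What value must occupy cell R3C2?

Cell R3C2 itself could take any of {2, 4} by direct elimination.
Consider where 2 can go in box 3.
R4C2 is out (row 4 already has a 2).
R4C3 is out (row 4 already has a 2).
So the only cell in box 3 that can hold 2 is R3C2.
Therefore R3C2 = 2.

2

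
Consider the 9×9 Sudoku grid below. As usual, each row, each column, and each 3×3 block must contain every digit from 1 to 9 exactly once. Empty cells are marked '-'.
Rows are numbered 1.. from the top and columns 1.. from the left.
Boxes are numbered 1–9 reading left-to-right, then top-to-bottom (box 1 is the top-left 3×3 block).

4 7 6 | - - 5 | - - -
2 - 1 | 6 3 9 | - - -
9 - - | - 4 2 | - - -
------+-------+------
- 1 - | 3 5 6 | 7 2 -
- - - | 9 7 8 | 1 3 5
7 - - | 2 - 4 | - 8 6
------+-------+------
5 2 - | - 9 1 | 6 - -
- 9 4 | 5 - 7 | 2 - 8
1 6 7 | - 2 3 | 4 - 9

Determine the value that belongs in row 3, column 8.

Cell row 3, column 8 itself could take any of {1, 5, 6, 7} by direct elimination.
Consider where 6 can go in row 3.
row 3, column 2 is out (column 2 already has a 6).
row 3, column 3 is out (column 3 already has a 6).
row 3, column 4 is out (column 4 already has a 6).
row 3, column 7 is out (column 7 already has a 6).
row 3, column 9 is out (column 9 already has a 6).
So the only cell in row 3 that can hold 6 is row 3, column 8.
Therefore row 3, column 8 = 6.

6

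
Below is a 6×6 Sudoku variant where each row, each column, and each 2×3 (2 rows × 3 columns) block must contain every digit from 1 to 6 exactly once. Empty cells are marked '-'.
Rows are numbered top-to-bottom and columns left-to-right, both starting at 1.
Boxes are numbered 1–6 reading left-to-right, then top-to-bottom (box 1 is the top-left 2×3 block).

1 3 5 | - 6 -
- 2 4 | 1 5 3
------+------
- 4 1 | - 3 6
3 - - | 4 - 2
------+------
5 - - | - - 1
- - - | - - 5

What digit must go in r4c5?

1

Row 4 already contains {2, 3, 4}.
Column 5 already contains {3, 5, 6}.
Its 2×3 block (box 4) already contains {2, 3, 4, 6}.
The only value from 1–6 not eliminated is 1, so r4c5 = 1.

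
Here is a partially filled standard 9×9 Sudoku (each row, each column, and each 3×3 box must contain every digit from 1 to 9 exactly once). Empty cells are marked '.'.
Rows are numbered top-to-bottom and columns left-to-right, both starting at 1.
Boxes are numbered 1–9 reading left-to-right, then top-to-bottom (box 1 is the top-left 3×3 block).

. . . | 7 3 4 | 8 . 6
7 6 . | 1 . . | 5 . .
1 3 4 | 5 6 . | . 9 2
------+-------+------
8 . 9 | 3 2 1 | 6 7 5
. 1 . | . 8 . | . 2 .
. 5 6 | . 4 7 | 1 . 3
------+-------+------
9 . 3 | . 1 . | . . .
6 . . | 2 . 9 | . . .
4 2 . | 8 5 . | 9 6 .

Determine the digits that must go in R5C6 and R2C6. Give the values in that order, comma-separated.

5,2

For R5C6:
  Consider where 5 can go in box 5.
  R5C4 is out (column 4 already has a 5).
  R6C4 is out (row 6 already has a 5).
  So the only cell in box 5 that can hold 5 is R5C6.
  So R5C6 = 5.
For R2C6:
  Consider where 2 can go in column 6.
  R3C6 is out (row 3 already has a 2).
  R5C6 is out (row 5 already has a 2).
  R7C6 is out (box 8 already has a 2).
  R9C6 is out (row 9 already has a 2).
  So the only cell in column 6 that can hold 2 is R2C6.
  So R2C6 = 2.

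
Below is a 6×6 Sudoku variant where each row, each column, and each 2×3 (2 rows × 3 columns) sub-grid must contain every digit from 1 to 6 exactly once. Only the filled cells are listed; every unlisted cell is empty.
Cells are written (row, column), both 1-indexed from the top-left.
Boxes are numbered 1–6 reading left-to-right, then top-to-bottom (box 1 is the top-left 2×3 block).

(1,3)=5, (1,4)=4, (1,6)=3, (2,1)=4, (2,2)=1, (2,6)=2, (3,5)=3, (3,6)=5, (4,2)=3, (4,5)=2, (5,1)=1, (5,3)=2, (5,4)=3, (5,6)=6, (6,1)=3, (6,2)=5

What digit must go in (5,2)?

Row 5 already contains {1, 2, 3, 6}.
Column 2 already contains {1, 3, 5}.
Its 2×3 block (box 5) already contains {1, 2, 3, 5}.
The only value from 1–6 not eliminated is 4, so (5,2) = 4.

4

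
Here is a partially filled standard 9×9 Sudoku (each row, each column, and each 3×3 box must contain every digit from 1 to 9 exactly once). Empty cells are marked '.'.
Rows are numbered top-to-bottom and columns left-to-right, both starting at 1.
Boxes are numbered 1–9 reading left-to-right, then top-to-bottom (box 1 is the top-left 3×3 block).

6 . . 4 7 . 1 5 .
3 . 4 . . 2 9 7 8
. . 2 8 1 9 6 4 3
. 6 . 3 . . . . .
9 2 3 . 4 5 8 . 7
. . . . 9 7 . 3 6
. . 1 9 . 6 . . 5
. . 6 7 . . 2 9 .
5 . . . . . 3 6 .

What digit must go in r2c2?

1

Cell r2c2 itself could take any of {1, 5} by direct elimination.
Consider where 1 can go in row 2.
r2c4 is out (box 2 already has a 1).
r2c5 is out (column 5 already has a 1).
So the only cell in row 2 that can hold 1 is r2c2.
Therefore r2c2 = 1.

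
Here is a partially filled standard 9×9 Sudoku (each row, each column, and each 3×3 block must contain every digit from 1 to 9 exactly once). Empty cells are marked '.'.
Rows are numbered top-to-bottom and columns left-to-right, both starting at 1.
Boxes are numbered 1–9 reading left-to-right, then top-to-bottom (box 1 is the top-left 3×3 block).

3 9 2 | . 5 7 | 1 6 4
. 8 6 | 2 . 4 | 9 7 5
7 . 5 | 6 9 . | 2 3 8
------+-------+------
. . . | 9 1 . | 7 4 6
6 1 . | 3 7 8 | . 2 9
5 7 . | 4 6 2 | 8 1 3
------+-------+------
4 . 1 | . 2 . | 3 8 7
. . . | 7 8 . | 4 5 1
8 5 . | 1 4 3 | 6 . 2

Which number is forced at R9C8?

9

Row 9 already contains {1, 2, 3, 4, 5, 6, 8}.
Column 8 already contains {1, 2, 3, 4, 5, 6, 7, 8}.
Its 3×3 block (box 9) already contains {1, 2, 3, 4, 5, 6, 7, 8}.
The only value from 1–9 not eliminated is 9, so R9C8 = 9.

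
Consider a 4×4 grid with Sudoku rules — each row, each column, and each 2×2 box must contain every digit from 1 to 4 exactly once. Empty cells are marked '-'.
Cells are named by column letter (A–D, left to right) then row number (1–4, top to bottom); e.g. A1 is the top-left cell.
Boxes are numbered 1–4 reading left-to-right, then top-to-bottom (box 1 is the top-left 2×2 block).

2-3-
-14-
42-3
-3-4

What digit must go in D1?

1

Row 1 already contains {2, 3}.
Column D already contains {3, 4}.
Its 2×2 block (box 2) already contains {3, 4}.
The only value from 1–4 not eliminated is 1, so D1 = 1.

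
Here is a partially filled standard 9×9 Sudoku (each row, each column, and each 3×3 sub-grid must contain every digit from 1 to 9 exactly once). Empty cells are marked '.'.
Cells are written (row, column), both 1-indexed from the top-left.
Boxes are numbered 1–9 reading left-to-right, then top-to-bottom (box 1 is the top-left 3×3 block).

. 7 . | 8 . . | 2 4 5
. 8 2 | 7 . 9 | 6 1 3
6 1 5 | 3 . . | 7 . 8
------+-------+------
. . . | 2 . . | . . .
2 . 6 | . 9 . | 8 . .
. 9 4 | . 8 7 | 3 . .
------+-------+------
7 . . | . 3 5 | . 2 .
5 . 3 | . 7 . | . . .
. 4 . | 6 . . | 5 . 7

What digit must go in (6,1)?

1

Row 6 already contains {3, 4, 7, 8, 9}.
Column 1 already contains {2, 5, 6, 7}.
Its 3×3 block (box 4) already contains {2, 4, 6, 9}.
The only value from 1–9 not eliminated is 1, so (6,1) = 1.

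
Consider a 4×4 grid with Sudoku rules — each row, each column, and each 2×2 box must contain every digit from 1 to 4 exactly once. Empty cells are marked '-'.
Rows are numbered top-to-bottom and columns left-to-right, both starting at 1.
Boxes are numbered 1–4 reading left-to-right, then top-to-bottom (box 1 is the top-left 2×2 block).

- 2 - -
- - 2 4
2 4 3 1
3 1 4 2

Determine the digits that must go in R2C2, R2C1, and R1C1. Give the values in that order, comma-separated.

For R2C2:
  Row 2 already contains {2, 4}.
  Column 2 already contains {1, 2, 4}.
  Its 2×2 block (box 1) already contains {2}.
  The only value from 1–4 not eliminated is 3, so R2C2 = 3.
For R2C1:
  Row 2 already contains {2, 4}.
  Column 1 already contains {2, 3}.
  Its 2×2 block (box 1) already contains {2}.
  The only value from 1–4 not eliminated is 1, so R2C1 = 1.
For R1C1:
  Consider where 4 can go in column 1.
  R2C1 is out (row 2 already has a 4).
  So the only cell in column 1 that can hold 4 is R1C1.
  So R1C1 = 4.

3,1,4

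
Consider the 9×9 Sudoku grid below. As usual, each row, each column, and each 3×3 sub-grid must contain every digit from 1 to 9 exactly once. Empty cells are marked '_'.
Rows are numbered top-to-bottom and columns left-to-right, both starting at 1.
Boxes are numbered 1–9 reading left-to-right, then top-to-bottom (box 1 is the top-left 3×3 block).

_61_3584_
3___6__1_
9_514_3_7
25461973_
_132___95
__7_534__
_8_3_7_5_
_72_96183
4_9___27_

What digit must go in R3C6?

8

Cell R3C6 itself could take any of {2, 8} by direct elimination.
Consider where 8 can go in row 3.
R3C2 is out (column 2 already has a 8).
R3C8 is out (column 8 already has a 8).
So the only cell in row 3 that can hold 8 is R3C6.
Therefore R3C6 = 8.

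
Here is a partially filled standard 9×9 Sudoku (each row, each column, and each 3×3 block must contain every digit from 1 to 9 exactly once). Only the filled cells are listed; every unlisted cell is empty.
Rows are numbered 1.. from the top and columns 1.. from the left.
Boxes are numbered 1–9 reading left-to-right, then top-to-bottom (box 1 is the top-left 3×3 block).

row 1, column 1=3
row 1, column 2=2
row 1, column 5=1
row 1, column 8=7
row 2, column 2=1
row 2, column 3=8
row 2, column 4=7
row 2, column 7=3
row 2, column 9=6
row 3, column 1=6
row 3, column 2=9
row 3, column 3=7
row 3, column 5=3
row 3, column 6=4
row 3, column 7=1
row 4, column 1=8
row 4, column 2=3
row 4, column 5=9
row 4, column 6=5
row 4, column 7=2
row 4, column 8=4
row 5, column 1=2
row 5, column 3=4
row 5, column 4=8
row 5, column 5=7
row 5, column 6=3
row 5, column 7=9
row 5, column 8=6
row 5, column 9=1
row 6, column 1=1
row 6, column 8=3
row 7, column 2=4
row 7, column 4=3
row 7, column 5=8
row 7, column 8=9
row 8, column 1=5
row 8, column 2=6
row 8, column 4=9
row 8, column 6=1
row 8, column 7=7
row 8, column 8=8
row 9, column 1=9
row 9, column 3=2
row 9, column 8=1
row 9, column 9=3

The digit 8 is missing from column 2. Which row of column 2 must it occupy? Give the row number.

Consider where 8 can go in column 2.
row 5, column 2 is out (row 5 already has a 8).
row 6, column 2 is out (box 4 already has a 8).
So the only cell in column 2 that can hold 8 is row 9, column 2.
That is row 9.

9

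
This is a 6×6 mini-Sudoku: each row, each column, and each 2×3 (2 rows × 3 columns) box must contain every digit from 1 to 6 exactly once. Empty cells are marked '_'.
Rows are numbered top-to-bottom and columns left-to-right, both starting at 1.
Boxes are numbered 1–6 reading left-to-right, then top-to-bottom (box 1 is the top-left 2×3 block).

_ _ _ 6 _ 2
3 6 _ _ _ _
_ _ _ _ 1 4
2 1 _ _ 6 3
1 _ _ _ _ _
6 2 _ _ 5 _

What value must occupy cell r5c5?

Cell r5c5 itself could take any of {2, 3, 4} by direct elimination.
Consider where 2 can go in column 5.
r1c5 is out (row 1 already has a 2).
r2c5 is out (box 2 already has a 2).
So the only cell in column 5 that can hold 2 is r5c5.
Therefore r5c5 = 2.

2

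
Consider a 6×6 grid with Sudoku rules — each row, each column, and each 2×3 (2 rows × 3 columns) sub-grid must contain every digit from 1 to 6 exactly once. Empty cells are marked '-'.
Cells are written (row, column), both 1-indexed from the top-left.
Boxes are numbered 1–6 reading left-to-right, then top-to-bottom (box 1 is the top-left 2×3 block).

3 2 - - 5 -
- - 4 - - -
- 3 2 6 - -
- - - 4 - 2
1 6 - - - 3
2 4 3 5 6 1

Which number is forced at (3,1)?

4

Cell (3,1) itself could take any of {4, 5} by direct elimination.
Consider where 4 can go in box 3.
(4,1) is out (row 4 already has a 4).
(4,2) is out (row 4 already has a 4).
(4,3) is out (row 4 already has a 4).
So the only cell in box 3 that can hold 4 is (3,1).
Therefore (3,1) = 4.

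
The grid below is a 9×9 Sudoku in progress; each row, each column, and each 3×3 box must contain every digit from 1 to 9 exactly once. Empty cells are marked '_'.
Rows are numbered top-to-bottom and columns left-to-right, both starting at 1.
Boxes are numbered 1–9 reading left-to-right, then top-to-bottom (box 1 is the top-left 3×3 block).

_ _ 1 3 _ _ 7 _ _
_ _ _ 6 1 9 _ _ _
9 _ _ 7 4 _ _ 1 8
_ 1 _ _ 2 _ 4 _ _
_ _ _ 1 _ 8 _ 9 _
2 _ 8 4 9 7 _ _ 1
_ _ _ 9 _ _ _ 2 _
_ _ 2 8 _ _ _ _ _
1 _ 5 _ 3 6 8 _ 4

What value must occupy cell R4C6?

3

Cell R4C6 itself could take any of {3, 5} by direct elimination.
Consider where 3 can go in column 6.
R1C6 is out (row 1 already has a 3).
R3C6 is out (box 2 already has a 3).
R7C6 is out (box 8 already has a 3).
R8C6 is out (box 8 already has a 3).
So the only cell in column 6 that can hold 3 is R4C6.
Therefore R4C6 = 3.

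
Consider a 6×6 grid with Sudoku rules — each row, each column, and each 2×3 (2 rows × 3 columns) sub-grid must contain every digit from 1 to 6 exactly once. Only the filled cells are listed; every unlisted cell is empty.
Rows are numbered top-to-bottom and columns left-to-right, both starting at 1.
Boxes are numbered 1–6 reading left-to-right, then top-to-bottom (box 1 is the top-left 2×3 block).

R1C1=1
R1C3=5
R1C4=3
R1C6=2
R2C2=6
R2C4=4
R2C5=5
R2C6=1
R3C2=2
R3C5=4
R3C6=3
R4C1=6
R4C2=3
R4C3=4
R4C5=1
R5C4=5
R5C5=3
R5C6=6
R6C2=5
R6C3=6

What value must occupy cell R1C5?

6

Row 1 already contains {1, 2, 3, 5}.
Column 5 already contains {1, 3, 4, 5}.
Its 2×3 block (box 2) already contains {1, 2, 3, 4, 5}.
The only value from 1–6 not eliminated is 6, so R1C5 = 6.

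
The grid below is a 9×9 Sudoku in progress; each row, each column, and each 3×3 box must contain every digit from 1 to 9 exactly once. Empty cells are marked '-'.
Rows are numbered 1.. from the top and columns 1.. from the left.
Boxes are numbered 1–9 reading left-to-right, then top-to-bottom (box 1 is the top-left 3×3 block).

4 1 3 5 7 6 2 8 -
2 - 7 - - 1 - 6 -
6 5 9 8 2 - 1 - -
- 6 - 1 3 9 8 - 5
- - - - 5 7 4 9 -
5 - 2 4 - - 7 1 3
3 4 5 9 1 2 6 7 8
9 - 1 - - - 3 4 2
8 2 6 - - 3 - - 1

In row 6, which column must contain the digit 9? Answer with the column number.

2

Consider where 9 can go in row 6.
row 6, column 5 is out (box 5 already has a 9).
row 6, column 6 is out (column 6 already has a 9).
So the only cell in row 6 that can hold 9 is row 6, column 2.
That is column 2.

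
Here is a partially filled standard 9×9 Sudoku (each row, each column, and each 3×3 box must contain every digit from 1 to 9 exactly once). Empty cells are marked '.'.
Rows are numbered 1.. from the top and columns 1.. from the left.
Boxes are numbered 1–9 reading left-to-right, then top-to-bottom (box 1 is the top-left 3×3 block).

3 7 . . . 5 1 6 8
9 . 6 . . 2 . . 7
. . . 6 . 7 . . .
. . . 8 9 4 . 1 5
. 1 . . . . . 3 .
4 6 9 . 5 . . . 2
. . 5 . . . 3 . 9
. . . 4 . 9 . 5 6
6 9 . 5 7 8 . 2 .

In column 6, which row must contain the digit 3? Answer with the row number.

Consider where 3 can go in column 6.
row 5, column 6 is out (row 5 already has a 3).
row 7, column 6 is out (row 7 already has a 3).
So the only cell in column 6 that can hold 3 is row 6, column 6.
That is row 6.

6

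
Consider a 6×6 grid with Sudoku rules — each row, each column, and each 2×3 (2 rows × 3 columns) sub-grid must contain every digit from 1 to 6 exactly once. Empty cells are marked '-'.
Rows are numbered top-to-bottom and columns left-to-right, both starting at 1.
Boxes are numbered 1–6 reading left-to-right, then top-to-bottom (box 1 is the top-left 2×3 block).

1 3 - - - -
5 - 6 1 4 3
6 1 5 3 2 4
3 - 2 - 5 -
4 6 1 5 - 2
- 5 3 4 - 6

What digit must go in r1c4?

2

Cell r1c4 itself could take any of {2, 6} by direct elimination.
Consider where 2 can go in row 1.
r1c3 is out (column 3 already has a 2).
r1c5 is out (column 5 already has a 2).
r1c6 is out (column 6 already has a 2).
So the only cell in row 1 that can hold 2 is r1c4.
Therefore r1c4 = 2.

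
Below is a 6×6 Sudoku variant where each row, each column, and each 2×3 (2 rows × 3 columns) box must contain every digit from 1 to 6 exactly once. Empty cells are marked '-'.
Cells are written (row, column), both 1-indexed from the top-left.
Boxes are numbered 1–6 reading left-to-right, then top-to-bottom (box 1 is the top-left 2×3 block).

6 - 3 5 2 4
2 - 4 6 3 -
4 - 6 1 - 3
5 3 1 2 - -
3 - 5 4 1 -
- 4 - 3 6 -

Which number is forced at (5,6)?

Row 5 already contains {1, 3, 4, 5}.
Column 6 already contains {3, 4}.
Its 2×3 block (box 6) already contains {1, 3, 4, 6}.
The only value from 1–6 not eliminated is 2, so (5,6) = 2.

2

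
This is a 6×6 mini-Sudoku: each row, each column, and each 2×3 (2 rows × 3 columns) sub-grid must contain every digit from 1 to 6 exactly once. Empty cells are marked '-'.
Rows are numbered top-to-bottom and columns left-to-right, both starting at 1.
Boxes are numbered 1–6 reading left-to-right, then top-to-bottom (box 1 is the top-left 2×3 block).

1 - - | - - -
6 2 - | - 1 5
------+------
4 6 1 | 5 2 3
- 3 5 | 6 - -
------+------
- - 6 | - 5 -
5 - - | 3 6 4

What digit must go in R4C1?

Row 4 already contains {3, 5, 6}.
Column 1 already contains {1, 4, 5, 6}.
Its 2×3 block (box 3) already contains {1, 3, 4, 5, 6}.
The only value from 1–6 not eliminated is 2, so R4C1 = 2.

2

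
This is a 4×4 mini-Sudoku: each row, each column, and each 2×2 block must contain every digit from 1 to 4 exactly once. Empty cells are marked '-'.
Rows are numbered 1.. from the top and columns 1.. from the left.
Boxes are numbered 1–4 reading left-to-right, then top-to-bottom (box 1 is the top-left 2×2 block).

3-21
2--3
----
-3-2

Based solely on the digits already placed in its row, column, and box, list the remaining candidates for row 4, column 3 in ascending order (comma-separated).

1,4

Row 4 already contains {2, 3}.
Column 3 already contains {2}.
Its 2×2 block (box 4) already contains {2}.
Removing those from 1–4 leaves {1, 4} as the candidates for row 4, column 3.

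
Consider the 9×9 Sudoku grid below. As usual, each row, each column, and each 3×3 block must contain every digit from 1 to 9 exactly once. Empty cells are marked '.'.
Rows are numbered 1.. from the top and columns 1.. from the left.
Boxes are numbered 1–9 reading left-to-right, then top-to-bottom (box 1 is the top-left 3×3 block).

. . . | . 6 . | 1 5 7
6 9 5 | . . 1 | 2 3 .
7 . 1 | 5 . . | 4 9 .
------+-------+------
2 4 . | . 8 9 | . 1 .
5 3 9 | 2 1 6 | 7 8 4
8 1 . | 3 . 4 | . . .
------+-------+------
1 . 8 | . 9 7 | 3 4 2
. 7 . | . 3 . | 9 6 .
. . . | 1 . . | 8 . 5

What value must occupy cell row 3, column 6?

Cell row 3, column 6 itself could take any of {2, 3, 8} by direct elimination.
Consider where 3 can go in row 3.
row 3, column 2 is out (column 2 already has a 3).
row 3, column 5 is out (column 5 already has a 3).
row 3, column 9 is out (box 3 already has a 3).
So the only cell in row 3 that can hold 3 is row 3, column 6.
Therefore row 3, column 6 = 3.

3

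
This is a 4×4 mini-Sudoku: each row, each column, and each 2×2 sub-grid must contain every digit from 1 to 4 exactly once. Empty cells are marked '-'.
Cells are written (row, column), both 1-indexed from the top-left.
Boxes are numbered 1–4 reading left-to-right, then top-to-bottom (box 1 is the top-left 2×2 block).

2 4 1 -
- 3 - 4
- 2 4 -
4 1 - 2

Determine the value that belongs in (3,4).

Cell (3,4) itself could take any of {1, 3} by direct elimination.
Consider where 1 can go in row 3.
(3,1) is out (box 3 already has a 1).
So the only cell in row 3 that can hold 1 is (3,4).
Therefore (3,4) = 1.

1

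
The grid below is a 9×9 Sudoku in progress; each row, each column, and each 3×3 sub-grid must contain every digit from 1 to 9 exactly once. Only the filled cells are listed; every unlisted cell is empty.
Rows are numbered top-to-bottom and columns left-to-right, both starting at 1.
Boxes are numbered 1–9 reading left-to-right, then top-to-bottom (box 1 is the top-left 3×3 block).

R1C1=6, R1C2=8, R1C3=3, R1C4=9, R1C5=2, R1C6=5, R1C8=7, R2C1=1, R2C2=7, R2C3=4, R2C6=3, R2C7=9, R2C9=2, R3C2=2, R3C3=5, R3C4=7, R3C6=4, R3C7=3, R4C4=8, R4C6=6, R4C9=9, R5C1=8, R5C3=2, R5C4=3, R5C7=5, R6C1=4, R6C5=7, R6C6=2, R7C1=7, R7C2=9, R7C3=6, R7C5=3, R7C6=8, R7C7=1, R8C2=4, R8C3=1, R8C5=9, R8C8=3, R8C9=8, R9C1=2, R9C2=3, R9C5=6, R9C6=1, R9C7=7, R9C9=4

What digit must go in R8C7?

Cell R8C7 itself could take any of {2, 6} by direct elimination.
Consider where 6 can go in row 8.
R8C1 is out (column 1 already has a 6).
R8C4 is out (box 8 already has a 6).
R8C6 is out (column 6 already has a 6).
So the only cell in row 8 that can hold 6 is R8C7.
Therefore R8C7 = 6.

6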